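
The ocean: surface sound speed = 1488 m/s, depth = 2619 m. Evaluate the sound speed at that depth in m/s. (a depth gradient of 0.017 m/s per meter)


c = 1488 + 0.017 * 2619 = 1532.523

1532.523 m/s


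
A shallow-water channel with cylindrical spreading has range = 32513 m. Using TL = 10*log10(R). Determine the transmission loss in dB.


TL = 10*log10(32513) = 45.12

45.12 dB


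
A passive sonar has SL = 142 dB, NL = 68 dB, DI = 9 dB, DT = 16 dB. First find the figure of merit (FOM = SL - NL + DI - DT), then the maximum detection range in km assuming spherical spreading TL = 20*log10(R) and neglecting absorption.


Step 1: FOM = SL - NL + DI - DT = 142 - 68 + 9 - 16 = 67 dB
Step 2: at max range FOM = TL = 20*log10(R), so R = 10^(67/20) = 2238.72 m = 2.24 km

2.24 km


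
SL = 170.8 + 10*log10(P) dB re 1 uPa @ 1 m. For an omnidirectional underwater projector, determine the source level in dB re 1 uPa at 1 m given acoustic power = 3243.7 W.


SL = 170.8 + 10*log10(3243.7) = 170.8 + 35.11 = 205.91

205.91 dB


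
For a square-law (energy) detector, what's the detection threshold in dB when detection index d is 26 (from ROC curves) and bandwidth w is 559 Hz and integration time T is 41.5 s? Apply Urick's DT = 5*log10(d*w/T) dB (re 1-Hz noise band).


DT = 5*log10(d*w/T) = 5*log10(26 * 559 / 41.5) = 5*log10(350.22) = 12.72

12.72 dB


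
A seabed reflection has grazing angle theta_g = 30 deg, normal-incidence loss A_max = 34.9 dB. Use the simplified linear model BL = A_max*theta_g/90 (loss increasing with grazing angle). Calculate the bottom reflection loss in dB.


BL = A_max * theta_g / 90 = 34.9 * 30 / 90 = 11.63

11.63 dB


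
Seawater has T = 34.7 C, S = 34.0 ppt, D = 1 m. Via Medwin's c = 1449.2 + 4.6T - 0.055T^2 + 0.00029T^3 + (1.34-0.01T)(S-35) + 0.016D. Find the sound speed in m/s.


1553.73 m/s


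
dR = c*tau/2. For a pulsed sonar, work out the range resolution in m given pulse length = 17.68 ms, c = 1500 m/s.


dR = c*tau/2 = 1500 * 17.68e-3 / 2 = 13.26

13.26 m


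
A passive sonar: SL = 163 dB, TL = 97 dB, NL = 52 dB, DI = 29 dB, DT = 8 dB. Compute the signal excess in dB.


35 dB


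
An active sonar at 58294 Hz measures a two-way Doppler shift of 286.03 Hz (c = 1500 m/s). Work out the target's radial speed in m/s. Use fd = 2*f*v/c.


From fd = 2*f*v/c, v = c*fd/(2*f) = 1500 * 286.03 / (2*58294) = 3.68

3.68 m/s


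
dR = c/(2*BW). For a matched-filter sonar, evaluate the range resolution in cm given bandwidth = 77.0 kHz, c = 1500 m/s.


0.97 cm


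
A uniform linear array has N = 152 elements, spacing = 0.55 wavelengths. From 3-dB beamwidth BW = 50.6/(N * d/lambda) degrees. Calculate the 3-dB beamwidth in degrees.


BW = 50.6 / (152 * 0.55) = 50.6 / 83.6 = 0.61

0.61 deg


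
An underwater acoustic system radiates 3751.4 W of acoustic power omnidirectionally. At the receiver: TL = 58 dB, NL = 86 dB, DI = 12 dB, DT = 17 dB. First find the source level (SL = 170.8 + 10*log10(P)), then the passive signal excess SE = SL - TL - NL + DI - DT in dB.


Step 1: SL = 170.8 + 10*log10(3751.4) = 206.54 dB
Step 2: SE = SL - TL - NL + DI - DT = 206.54 - 58 - 86 + 12 - 17 = 57.54

57.54 dB


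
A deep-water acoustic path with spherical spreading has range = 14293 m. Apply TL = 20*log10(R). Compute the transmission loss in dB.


TL = 20*log10(14293) = 83.1

83.1 dB


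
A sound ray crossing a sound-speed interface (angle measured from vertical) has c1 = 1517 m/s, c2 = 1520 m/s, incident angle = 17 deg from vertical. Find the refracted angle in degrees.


17.03 deg


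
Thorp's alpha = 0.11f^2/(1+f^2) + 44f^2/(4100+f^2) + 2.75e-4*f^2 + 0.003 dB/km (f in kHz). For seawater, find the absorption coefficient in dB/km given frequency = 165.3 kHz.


45.886 dB/km


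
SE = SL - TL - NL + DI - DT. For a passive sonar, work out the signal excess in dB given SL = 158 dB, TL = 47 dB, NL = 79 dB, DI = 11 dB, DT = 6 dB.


SE = SL - TL - NL + DI - DT = 158 - 47 - 79 + 11 - 6 = 37

37 dB


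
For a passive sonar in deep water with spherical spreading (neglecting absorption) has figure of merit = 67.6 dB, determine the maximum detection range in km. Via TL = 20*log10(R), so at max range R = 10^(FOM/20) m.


At max range FOM = TL, so 20*log10(R) = 67.6
R = 10^(67.6/20) = 2398.83 m = 2.4 km

2.4 km


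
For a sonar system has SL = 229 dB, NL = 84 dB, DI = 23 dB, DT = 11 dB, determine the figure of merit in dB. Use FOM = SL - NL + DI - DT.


157 dB


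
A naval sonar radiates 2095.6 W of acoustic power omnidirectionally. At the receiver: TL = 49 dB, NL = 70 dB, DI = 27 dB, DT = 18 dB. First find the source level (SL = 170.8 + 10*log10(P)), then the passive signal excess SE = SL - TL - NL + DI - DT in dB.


Step 1: SL = 170.8 + 10*log10(2095.6) = 204.01 dB
Step 2: SE = SL - TL - NL + DI - DT = 204.01 - 49 - 70 + 27 - 18 = 94.01

94.01 dB


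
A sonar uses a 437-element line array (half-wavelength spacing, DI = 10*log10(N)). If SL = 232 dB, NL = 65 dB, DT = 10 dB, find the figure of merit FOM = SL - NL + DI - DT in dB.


183.4 dB


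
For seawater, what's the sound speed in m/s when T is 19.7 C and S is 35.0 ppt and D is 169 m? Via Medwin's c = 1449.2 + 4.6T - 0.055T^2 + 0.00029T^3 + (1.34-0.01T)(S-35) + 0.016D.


c = 1449.2 + 4.6*19.7 - 0.055*19.7^2 + 0.00029*19.7^3 + (1.34 - 0.01*19.7)*(35.0 - 35) + 0.016*169 = 1523.4

1523.4 m/s


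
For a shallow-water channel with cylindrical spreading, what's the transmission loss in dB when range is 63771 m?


TL = 10*log10(63771) = 48.05

48.05 dB


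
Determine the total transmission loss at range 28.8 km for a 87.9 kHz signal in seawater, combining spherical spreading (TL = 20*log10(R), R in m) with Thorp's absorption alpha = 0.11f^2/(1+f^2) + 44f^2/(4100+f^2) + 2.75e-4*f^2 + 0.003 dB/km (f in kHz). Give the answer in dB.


981.52 dB


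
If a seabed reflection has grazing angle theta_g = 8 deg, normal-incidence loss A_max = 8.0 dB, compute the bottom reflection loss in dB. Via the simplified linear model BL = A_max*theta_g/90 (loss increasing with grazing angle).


0.71 dB


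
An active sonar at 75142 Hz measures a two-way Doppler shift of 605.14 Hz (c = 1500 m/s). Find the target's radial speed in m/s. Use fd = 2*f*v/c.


From fd = 2*f*v/c, v = c*fd/(2*f) = 1500 * 605.14 / (2*75142) = 6.04

6.04 m/s


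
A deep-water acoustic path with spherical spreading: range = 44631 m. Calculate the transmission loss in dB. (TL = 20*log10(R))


TL = 20*log10(44631) = 92.99

92.99 dB


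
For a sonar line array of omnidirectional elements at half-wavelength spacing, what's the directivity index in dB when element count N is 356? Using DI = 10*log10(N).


DI = 10*log10(356) = 25.51

25.51 dB


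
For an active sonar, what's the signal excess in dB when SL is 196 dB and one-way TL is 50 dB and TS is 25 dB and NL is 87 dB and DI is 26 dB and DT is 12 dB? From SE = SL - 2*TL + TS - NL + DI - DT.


SE = SL - 2*TL + TS - NL + DI - DT = 196 - 2*50 + (25) - 87 + 26 - 12 = 48

48 dB


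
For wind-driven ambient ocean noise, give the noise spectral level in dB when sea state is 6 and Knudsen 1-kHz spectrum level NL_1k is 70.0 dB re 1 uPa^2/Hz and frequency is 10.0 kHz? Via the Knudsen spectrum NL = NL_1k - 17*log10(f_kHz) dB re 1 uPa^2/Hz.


53.0 dB


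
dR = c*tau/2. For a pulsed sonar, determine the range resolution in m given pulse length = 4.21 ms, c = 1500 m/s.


dR = c*tau/2 = 1500 * 4.21e-3 / 2 = 3.1575

3.1575 m


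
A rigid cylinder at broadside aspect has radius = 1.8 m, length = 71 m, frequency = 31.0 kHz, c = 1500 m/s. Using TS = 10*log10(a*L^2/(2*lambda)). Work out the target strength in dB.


lambda = 1500/31000 = 0.04839 m
TS = 10*log10(1.8*71^2/(2*0.04839)) = 49.72

49.72 dB


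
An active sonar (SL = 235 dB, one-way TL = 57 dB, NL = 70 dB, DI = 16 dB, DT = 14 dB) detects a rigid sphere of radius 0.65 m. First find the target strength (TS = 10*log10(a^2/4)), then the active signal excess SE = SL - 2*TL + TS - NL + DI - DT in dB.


Step 1: TS = 10*log10(0.65^2/4) = -9.76 dB
Step 2: SE = SL - 2*TL + TS - NL + DI - DT = 235 - 2*57 + (-9.76) - 70 + 16 - 14 = 43.24

43.24 dB


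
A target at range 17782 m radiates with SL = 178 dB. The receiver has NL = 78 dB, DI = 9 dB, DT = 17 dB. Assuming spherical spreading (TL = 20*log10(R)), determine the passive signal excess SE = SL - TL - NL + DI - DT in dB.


7.0 dB


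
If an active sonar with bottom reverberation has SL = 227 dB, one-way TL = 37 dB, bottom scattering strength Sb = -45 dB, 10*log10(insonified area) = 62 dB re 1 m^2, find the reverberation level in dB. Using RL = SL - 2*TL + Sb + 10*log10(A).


RL = SL - 2*TL + Sb + 10*log10(A) = 227 - 2*37 + (-45) + 62 = 170

170 dB


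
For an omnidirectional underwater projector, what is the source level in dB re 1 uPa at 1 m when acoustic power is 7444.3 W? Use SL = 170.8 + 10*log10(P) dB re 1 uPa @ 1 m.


209.52 dB


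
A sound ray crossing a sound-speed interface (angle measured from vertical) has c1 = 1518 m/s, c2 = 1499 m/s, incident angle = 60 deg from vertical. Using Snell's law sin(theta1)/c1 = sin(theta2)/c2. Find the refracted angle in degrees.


sin(theta2) = (c2/c1)*sin(theta1) = (1499/1518)*sin(60 deg) = 0.85519
theta2 = arcsin(0.85519) = 58.78

58.78 deg


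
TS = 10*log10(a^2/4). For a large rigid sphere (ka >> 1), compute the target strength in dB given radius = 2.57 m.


TS = 10*log10(2.57^2 / 4) = 10*log10(1.651225) = 2.18

2.18 dB


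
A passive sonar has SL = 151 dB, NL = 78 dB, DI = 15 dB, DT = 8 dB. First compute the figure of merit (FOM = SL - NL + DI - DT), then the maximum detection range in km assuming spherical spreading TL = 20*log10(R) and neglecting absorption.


Step 1: FOM = SL - NL + DI - DT = 151 - 78 + 15 - 8 = 80 dB
Step 2: at max range FOM = TL = 20*log10(R), so R = 10^(80/20) = 10000.0 m = 10.0 km

10.0 km


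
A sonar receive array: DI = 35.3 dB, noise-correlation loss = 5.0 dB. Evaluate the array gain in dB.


AG = DI - L_corr = 35.3 - 5.0 = 30.3

30.3 dB


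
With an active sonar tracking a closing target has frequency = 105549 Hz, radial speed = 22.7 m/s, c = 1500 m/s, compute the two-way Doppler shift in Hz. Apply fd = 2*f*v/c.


3194.62 Hz


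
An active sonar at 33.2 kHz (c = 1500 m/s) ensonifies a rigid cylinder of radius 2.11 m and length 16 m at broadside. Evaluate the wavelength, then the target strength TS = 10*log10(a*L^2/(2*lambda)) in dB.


Step 1: lambda = c/f = 1500/33200 = 0.04518 m
Step 2: TS = 10*log10(a*L^2/(2*lambda)) = 10*log10(2.11*16^2/(2*0.04518)) = 37.77

37.77 dB


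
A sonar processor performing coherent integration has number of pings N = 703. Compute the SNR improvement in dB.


28.47 dB


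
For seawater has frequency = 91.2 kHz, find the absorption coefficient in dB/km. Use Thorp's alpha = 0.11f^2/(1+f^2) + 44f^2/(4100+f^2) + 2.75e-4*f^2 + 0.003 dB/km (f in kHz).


f^2 = 8317.44
alpha = 0.11*8317.44/(1+8317.44) + 44*8317.44/(4100+8317.44) + 2.75e-4*8317.44 + 0.003 = 31.872

31.872 dB/km


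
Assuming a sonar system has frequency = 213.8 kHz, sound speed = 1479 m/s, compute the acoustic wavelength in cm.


lambda = c/f = 1479 / 213800 = 0.0069 m = 0.69 cm

0.69 cm


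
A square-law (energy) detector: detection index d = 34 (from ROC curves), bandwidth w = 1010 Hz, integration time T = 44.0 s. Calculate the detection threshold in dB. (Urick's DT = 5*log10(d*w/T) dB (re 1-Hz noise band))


DT = 5*log10(d*w/T) = 5*log10(34 * 1010 / 44.0) = 5*log10(780.45) = 14.46

14.46 dB


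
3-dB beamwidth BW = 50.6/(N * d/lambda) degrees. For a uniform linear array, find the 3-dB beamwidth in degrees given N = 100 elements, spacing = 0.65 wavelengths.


0.78 deg


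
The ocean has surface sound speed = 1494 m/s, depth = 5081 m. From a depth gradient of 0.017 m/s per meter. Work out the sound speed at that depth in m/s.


c = 1494 + 0.017 * 5081 = 1580.377

1580.377 m/s


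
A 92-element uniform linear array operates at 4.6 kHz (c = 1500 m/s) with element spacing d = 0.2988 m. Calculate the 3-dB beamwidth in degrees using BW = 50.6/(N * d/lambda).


0.6 deg


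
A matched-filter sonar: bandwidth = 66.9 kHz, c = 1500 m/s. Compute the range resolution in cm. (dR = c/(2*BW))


1.12 cm


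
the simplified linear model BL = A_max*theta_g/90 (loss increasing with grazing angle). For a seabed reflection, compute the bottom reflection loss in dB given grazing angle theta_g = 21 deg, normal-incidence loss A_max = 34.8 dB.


BL = A_max * theta_g / 90 = 34.8 * 21 / 90 = 8.12

8.12 dB


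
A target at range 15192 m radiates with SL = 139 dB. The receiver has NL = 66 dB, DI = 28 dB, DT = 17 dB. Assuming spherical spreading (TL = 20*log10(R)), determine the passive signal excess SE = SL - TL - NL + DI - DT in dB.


Step 1: TL = 20*log10(15192) = 83.63 dB
Step 2: SE = 139 - 83.63 - 66 + 28 - 17 = 0.37

0.37 dB


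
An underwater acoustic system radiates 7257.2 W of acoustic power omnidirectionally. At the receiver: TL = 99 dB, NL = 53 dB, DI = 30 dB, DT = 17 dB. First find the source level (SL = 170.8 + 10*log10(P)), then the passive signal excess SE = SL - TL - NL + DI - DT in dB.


Step 1: SL = 170.8 + 10*log10(7257.2) = 209.41 dB
Step 2: SE = SL - TL - NL + DI - DT = 209.41 - 99 - 53 + 30 - 17 = 70.41

70.41 dB


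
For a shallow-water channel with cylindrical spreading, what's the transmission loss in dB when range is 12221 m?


TL = 10*log10(12221) = 40.87

40.87 dB


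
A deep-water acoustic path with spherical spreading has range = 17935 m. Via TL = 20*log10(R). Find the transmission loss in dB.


85.07 dB


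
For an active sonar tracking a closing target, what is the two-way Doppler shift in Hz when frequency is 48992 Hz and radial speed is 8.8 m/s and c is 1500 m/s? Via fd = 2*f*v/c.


fd = 2*f*v/c = 2 * 48992 * 8.8 / 1500 = 574.84

574.84 Hz


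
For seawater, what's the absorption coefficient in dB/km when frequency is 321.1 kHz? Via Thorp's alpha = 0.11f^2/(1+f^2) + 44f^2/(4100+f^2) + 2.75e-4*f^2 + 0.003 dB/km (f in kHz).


f^2 = 103105.21
alpha = 0.11*103105.21/(1+103105.21) + 44*103105.21/(4100+103105.21) + 2.75e-4*103105.21 + 0.003 = 70.784

70.784 dB/km


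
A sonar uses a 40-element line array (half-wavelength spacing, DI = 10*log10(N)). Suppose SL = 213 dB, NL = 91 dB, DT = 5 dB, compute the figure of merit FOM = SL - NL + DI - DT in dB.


Step 1: DI = 10*log10(40) = 16.02 dB
Step 2: FOM = SL - NL + DI - DT = 213 - 91 + 16.02 - 5 = 133.02

133.02 dB


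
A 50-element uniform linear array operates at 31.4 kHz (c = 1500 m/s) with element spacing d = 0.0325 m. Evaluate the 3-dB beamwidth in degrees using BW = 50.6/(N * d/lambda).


Step 1: lambda = 1500/31400 = 0.04777 m
Step 2: d/lambda = 0.0325/0.04777 = 0.6803
Step 3: BW = 50.6/(N * d/lambda) = 50.6/(50 * 0.6803) = 1.49

1.49 deg


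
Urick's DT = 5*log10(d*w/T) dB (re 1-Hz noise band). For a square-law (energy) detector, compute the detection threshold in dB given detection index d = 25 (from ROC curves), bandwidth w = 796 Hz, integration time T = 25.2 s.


DT = 5*log10(d*w/T) = 5*log10(25 * 796 / 25.2) = 5*log10(789.68) = 14.49

14.49 dB


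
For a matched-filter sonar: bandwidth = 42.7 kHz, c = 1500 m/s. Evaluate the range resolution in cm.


dR = c/(2*BW) = 1500 / (2 * 42.7e3) = 0.0176 m = 1.76 cm

1.76 cm


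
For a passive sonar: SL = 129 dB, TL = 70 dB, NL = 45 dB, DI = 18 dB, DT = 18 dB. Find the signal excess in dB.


SE = SL - TL - NL + DI - DT = 129 - 70 - 45 + 18 - 18 = 14

14 dB


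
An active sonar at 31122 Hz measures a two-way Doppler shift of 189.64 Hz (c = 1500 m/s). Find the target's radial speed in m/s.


From fd = 2*f*v/c, v = c*fd/(2*f) = 1500 * 189.64 / (2*31122) = 4.57

4.57 m/s


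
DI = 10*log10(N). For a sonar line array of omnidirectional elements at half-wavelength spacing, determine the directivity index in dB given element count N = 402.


DI = 10*log10(402) = 26.04

26.04 dB


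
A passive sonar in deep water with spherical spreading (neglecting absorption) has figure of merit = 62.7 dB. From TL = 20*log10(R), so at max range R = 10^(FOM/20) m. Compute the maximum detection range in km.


1.36 km


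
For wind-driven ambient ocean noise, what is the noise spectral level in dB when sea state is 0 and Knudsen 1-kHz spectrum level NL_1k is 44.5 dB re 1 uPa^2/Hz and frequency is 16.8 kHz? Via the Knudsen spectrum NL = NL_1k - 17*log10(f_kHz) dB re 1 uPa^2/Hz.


23.67 dB


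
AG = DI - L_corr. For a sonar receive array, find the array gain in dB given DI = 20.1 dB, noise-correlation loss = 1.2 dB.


18.9 dB


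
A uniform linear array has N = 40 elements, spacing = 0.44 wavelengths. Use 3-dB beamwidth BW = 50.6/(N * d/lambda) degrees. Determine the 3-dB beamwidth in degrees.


BW = 50.6 / (40 * 0.44) = 50.6 / 17.6 = 2.88

2.88 deg


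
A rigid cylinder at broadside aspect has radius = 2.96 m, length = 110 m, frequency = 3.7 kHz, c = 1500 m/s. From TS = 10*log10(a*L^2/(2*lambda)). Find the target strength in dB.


lambda = 1500/3700 = 0.40541 m
TS = 10*log10(2.96*110^2/(2*0.40541)) = 46.45

46.45 dB


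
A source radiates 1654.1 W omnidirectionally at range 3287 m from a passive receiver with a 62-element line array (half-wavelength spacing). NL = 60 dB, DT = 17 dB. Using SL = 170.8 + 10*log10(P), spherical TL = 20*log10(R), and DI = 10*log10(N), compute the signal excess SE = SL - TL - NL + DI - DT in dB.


73.57 dB


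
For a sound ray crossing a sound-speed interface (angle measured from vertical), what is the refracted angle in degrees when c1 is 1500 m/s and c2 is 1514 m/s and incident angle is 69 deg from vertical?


70.44 deg


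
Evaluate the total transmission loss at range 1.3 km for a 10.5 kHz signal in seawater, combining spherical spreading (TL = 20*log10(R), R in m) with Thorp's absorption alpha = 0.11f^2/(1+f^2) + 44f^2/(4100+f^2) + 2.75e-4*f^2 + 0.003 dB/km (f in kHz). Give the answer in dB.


Step 1 (Thorp): alpha = 0.11*110.25/(1+110.25) + 44*110.25/(4100+110.25) + 2.75e-4*110.25 + 0.003 = 1.2945 dB/km
Step 2: TL_spread = 20*log10(1300) = 62.28 dB
Step 3: TL_abs = alpha*R = 1.2945 * 1.3 = 1.68 dB
Step 4: TL_total = 62.28 + 1.68 = 63.96

63.96 dB


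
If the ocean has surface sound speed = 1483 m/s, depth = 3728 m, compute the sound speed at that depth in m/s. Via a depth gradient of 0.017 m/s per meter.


c = 1483 + 0.017 * 3728 = 1546.376

1546.376 m/s


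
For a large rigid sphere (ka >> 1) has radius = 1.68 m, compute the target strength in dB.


-1.51 dB


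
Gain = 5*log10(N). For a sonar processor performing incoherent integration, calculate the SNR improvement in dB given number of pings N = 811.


14.55 dB


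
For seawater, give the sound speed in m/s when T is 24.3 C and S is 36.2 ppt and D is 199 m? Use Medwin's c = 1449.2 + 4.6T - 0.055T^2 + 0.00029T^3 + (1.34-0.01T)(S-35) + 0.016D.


c = 1449.2 + 4.6*24.3 - 0.055*24.3^2 + 0.00029*24.3^3 + (1.34 - 0.01*24.3)*(36.2 - 35) + 0.016*199 = 1537.16

1537.16 m/s


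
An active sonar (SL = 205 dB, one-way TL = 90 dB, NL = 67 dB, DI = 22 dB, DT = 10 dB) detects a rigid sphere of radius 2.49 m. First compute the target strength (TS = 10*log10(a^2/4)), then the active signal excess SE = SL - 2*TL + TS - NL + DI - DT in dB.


Step 1: TS = 10*log10(2.49^2/4) = 1.9 dB
Step 2: SE = SL - 2*TL + TS - NL + DI - DT = 205 - 2*90 + (1.9) - 67 + 22 - 10 = -28.1

-28.1 dB


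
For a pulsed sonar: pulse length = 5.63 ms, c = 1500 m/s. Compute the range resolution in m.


4.2225 m


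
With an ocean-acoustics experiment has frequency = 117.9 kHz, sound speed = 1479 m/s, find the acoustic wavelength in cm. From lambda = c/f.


lambda = c/f = 1479 / 117900 = 0.0125 m = 1.25 cm

1.25 cm


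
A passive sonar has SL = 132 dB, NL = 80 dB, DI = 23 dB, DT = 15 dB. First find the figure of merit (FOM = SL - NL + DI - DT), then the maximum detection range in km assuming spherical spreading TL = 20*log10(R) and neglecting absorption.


Step 1: FOM = SL - NL + DI - DT = 132 - 80 + 23 - 15 = 60 dB
Step 2: at max range FOM = TL = 20*log10(R), so R = 10^(60/20) = 1000.0 m = 1.0 km

1.0 km


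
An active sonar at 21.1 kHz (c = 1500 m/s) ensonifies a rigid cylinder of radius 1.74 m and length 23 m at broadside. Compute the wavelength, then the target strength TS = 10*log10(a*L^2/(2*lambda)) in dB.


Step 1: lambda = c/f = 1500/21100 = 0.07109 m
Step 2: TS = 10*log10(a*L^2/(2*lambda)) = 10*log10(1.74*23^2/(2*0.07109)) = 38.11

38.11 dB


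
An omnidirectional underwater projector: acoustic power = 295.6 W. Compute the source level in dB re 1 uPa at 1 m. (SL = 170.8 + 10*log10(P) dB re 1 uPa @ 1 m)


195.51 dB


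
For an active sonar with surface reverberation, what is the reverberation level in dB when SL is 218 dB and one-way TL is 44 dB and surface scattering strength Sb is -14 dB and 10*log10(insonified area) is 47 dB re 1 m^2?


RL = SL - 2*TL + Sb + 10*log10(A) = 218 - 2*44 + (-14) + 47 = 163

163 dB


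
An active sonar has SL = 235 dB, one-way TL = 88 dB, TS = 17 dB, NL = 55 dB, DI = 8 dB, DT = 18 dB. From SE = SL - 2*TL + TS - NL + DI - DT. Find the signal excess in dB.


11 dB


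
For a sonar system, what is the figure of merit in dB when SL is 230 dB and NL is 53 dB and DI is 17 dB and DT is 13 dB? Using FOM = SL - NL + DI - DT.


FOM = SL - NL + DI - DT = 230 - 53 + 17 - 13 = 181

181 dB


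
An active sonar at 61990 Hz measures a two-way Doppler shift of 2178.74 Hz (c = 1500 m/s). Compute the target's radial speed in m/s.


From fd = 2*f*v/c, v = c*fd/(2*f) = 1500 * 2178.74 / (2*61990) = 26.36

26.36 m/s


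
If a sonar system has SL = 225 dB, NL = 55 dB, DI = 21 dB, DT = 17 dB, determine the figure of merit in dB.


FOM = SL - NL + DI - DT = 225 - 55 + 21 - 17 = 174

174 dB


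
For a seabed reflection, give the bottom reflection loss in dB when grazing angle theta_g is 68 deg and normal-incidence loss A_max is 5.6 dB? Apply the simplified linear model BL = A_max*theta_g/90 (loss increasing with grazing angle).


BL = A_max * theta_g / 90 = 5.6 * 68 / 90 = 4.23

4.23 dB


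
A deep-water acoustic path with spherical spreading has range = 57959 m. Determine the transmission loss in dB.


95.26 dB


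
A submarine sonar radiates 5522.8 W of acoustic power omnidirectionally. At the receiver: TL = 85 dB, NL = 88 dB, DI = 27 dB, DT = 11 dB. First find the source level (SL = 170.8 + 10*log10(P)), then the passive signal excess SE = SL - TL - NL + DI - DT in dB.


Step 1: SL = 170.8 + 10*log10(5522.8) = 208.22 dB
Step 2: SE = SL - TL - NL + DI - DT = 208.22 - 85 - 88 + 27 - 11 = 51.22

51.22 dB


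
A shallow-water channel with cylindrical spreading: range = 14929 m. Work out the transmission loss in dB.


TL = 10*log10(14929) = 41.74

41.74 dB


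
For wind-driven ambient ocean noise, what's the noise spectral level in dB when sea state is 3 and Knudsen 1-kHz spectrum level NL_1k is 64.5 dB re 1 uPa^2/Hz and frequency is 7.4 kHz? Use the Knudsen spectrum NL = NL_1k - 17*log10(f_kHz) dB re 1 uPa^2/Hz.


49.72 dB


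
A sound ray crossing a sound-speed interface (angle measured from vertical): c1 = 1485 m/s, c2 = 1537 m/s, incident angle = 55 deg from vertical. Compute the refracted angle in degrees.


sin(theta2) = (c2/c1)*sin(theta1) = (1537/1485)*sin(55 deg) = 0.84784
theta2 = arcsin(0.84784) = 57.98

57.98 deg


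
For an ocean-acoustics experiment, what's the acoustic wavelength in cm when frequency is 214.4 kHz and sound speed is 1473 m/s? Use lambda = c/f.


lambda = c/f = 1473 / 214400 = 0.0069 m = 0.69 cm

0.69 cm


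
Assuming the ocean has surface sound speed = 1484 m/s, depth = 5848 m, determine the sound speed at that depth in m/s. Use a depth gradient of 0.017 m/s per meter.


c = 1484 + 0.017 * 5848 = 1583.416

1583.416 m/s


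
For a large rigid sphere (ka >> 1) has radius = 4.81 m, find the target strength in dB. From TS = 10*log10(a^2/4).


7.62 dB


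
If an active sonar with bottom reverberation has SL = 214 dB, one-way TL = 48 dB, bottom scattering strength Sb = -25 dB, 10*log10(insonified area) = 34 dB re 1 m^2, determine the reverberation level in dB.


RL = SL - 2*TL + Sb + 10*log10(A) = 214 - 2*48 + (-25) + 34 = 127

127 dB


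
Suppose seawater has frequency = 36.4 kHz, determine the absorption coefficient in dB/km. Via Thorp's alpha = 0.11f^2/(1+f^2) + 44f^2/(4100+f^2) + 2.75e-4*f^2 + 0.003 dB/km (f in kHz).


f^2 = 1324.96
alpha = 0.11*1324.96/(1+1324.96) + 44*1324.96/(4100+1324.96) + 2.75e-4*1324.96 + 0.003 = 11.224

11.224 dB/km


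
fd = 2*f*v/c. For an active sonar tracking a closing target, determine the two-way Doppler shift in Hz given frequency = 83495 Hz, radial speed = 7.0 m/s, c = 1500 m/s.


779.29 Hz


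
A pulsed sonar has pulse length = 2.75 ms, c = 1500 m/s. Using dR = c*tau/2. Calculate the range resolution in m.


dR = c*tau/2 = 1500 * 2.75e-3 / 2 = 2.0625

2.0625 m


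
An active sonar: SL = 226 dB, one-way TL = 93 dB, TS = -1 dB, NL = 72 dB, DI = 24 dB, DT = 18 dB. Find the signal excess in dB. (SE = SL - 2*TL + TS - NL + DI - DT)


SE = SL - 2*TL + TS - NL + DI - DT = 226 - 2*93 + (-1) - 72 + 24 - 18 = -27

-27 dB


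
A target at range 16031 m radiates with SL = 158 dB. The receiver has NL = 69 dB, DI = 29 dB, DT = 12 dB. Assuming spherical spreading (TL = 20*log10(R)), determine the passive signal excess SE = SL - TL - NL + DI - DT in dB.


21.9 dB


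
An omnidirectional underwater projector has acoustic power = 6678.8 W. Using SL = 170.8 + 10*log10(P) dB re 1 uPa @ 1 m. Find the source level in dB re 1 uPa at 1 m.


209.05 dB


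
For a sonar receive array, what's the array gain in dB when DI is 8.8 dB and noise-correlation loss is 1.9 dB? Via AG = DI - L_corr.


AG = DI - L_corr = 8.8 - 1.9 = 6.9

6.9 dB


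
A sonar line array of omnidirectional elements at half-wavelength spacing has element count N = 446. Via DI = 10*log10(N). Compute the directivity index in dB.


DI = 10*log10(446) = 26.49

26.49 dB


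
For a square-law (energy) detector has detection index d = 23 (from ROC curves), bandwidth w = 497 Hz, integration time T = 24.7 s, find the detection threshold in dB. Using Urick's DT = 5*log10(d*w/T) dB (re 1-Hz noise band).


DT = 5*log10(d*w/T) = 5*log10(23 * 497 / 24.7) = 5*log10(462.79) = 13.33

13.33 dB


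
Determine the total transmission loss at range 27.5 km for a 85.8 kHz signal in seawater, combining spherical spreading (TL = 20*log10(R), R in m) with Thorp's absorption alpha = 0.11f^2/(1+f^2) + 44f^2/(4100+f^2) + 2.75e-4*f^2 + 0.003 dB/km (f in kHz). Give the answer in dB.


924.73 dB


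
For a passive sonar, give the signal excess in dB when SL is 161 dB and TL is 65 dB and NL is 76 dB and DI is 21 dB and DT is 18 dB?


SE = SL - TL - NL + DI - DT = 161 - 65 - 76 + 21 - 18 = 23

23 dB


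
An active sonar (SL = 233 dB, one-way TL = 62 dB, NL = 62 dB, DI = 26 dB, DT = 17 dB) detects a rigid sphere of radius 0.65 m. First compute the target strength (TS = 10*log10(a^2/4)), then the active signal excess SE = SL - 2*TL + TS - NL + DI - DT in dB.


Step 1: TS = 10*log10(0.65^2/4) = -9.76 dB
Step 2: SE = SL - 2*TL + TS - NL + DI - DT = 233 - 2*62 + (-9.76) - 62 + 26 - 17 = 46.24

46.24 dB


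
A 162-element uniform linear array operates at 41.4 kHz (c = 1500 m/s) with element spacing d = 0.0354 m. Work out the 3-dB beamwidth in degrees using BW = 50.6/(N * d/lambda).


Step 1: lambda = 1500/41400 = 0.03623 m
Step 2: d/lambda = 0.0354/0.03623 = 0.9771
Step 3: BW = 50.6/(N * d/lambda) = 50.6/(162 * 0.9771) = 0.32

0.32 deg


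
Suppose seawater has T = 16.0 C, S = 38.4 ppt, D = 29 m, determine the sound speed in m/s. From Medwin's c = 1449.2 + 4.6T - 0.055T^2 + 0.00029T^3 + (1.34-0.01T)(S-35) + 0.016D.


c = 1449.2 + 4.6*16.0 - 0.055*16.0^2 + 0.00029*16.0^3 + (1.34 - 0.01*16.0)*(38.4 - 35) + 0.016*29 = 1514.38

1514.38 m/s


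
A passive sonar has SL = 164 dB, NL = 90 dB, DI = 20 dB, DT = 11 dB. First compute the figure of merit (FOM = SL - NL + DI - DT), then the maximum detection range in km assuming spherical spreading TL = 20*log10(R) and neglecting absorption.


Step 1: FOM = SL - NL + DI - DT = 164 - 90 + 20 - 11 = 83 dB
Step 2: at max range FOM = TL = 20*log10(R), so R = 10^(83/20) = 14125.38 m = 14.13 km

14.13 km


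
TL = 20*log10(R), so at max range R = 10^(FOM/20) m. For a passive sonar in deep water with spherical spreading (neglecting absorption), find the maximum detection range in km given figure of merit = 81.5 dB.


At max range FOM = TL, so 20*log10(R) = 81.5
R = 10^(81.5/20) = 11885.02 m = 11.89 km

11.89 km


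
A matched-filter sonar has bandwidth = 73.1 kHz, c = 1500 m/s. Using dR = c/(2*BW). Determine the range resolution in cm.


dR = c/(2*BW) = 1500 / (2 * 73.1e3) = 0.0103 m = 1.03 cm

1.03 cm


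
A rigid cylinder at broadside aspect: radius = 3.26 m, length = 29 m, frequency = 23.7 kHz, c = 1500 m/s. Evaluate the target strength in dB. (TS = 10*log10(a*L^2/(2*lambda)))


lambda = 1500/23700 = 0.06329 m
TS = 10*log10(3.26*29^2/(2*0.06329)) = 43.36

43.36 dB


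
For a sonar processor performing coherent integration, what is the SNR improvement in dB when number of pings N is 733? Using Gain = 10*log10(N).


28.65 dB


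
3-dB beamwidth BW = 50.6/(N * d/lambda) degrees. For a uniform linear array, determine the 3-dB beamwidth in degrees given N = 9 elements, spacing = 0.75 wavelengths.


BW = 50.6 / (9 * 0.75) = 50.6 / 6.75 = 7.5

7.5 deg


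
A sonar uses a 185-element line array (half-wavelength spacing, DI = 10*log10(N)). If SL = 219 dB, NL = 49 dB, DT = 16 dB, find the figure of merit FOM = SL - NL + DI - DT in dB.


Step 1: DI = 10*log10(185) = 22.67 dB
Step 2: FOM = SL - NL + DI - DT = 219 - 49 + 22.67 - 16 = 176.67

176.67 dB


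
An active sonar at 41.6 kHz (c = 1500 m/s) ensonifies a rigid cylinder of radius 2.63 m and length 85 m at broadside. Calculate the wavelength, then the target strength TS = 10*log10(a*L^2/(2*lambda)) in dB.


Step 1: lambda = c/f = 1500/41600 = 0.03606 m
Step 2: TS = 10*log10(a*L^2/(2*lambda)) = 10*log10(2.63*85^2/(2*0.03606)) = 54.21

54.21 dB


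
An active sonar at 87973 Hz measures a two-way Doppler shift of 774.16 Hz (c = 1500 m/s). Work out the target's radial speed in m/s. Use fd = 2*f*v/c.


From fd = 2*f*v/c, v = c*fd/(2*f) = 1500 * 774.16 / (2*87973) = 6.6

6.6 m/s


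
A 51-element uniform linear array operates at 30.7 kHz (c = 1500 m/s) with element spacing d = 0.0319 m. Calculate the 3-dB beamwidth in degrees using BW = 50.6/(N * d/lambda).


1.52 deg


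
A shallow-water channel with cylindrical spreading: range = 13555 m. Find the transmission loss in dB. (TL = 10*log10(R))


TL = 10*log10(13555) = 41.32

41.32 dB


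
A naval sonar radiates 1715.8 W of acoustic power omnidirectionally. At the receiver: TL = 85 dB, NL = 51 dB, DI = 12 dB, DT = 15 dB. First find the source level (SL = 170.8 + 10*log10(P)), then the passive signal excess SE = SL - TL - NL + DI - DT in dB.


Step 1: SL = 170.8 + 10*log10(1715.8) = 203.14 dB
Step 2: SE = SL - TL - NL + DI - DT = 203.14 - 85 - 51 + 12 - 15 = 64.14

64.14 dB


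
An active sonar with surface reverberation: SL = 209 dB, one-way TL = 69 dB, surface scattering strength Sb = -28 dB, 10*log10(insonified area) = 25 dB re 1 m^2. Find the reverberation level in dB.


RL = SL - 2*TL + Sb + 10*log10(A) = 209 - 2*69 + (-28) + 25 = 68

68 dB


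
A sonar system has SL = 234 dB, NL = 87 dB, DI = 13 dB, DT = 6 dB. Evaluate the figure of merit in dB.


154 dB


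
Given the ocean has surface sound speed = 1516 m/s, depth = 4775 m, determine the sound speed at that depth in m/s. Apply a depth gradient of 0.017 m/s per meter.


c = 1516 + 0.017 * 4775 = 1597.175

1597.175 m/s


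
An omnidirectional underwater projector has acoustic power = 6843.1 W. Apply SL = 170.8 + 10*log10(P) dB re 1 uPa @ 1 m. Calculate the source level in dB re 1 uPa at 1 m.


SL = 170.8 + 10*log10(6843.1) = 170.8 + 38.35 = 209.15

209.15 dB


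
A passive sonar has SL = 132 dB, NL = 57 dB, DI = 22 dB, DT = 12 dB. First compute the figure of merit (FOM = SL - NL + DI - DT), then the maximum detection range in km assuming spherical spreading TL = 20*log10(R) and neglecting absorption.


Step 1: FOM = SL - NL + DI - DT = 132 - 57 + 22 - 12 = 85 dB
Step 2: at max range FOM = TL = 20*log10(R), so R = 10^(85/20) = 17782.79 m = 17.78 km

17.78 km


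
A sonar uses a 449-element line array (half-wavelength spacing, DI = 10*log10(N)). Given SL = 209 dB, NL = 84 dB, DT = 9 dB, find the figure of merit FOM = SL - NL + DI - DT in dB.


Step 1: DI = 10*log10(449) = 26.52 dB
Step 2: FOM = SL - NL + DI - DT = 209 - 84 + 26.52 - 9 = 142.52

142.52 dB


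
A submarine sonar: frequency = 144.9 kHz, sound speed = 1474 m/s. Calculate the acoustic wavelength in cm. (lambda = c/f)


1.02 cm


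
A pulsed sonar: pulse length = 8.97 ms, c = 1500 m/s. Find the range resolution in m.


6.7275 m


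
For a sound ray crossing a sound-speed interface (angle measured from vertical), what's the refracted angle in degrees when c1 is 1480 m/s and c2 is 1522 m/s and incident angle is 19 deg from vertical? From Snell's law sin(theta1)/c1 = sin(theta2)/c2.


sin(theta2) = (c2/c1)*sin(theta1) = (1522/1480)*sin(19 deg) = 0.33481
theta2 = arcsin(0.33481) = 19.56

19.56 deg


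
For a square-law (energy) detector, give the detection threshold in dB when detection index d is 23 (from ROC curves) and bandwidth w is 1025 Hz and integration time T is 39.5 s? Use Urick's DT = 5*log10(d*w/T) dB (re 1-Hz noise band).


13.88 dB


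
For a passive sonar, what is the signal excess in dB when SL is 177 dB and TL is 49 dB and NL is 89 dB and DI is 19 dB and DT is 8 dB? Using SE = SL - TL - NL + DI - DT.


SE = SL - TL - NL + DI - DT = 177 - 49 - 89 + 19 - 8 = 50

50 dB


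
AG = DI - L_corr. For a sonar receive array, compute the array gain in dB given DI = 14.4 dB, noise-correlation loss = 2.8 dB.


AG = DI - L_corr = 14.4 - 2.8 = 11.6

11.6 dB


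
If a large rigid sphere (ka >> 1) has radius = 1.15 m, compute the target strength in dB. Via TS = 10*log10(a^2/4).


TS = 10*log10(1.15^2 / 4) = 10*log10(0.330625) = -4.81

-4.81 dB


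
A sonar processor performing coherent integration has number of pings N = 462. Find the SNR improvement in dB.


Gain = 10*log10(462) = 26.65

26.65 dB


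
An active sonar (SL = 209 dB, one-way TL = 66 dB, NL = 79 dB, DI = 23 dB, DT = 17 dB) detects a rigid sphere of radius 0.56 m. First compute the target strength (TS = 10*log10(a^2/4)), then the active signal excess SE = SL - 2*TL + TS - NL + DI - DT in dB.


Step 1: TS = 10*log10(0.56^2/4) = -11.06 dB
Step 2: SE = SL - 2*TL + TS - NL + DI - DT = 209 - 2*66 + (-11.06) - 79 + 23 - 17 = -7.06

-7.06 dB


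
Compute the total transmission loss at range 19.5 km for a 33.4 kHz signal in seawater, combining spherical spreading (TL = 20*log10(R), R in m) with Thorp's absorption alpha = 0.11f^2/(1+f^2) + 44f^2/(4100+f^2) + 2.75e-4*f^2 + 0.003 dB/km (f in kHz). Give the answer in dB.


Step 1 (Thorp): alpha = 0.11*1115.56/(1+1115.56) + 44*1115.56/(4100+1115.56) + 2.75e-4*1115.56 + 0.003 = 9.8309 dB/km
Step 2: TL_spread = 20*log10(19500) = 85.8 dB
Step 3: TL_abs = alpha*R = 9.8309 * 19.5 = 191.7 dB
Step 4: TL_total = 85.8 + 191.7 = 277.5

277.5 dB


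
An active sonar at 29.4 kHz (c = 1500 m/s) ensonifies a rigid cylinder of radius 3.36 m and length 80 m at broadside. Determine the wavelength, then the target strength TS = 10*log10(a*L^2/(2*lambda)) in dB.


Step 1: lambda = c/f = 1500/29400 = 0.05102 m
Step 2: TS = 10*log10(a*L^2/(2*lambda)) = 10*log10(3.36*80^2/(2*0.05102)) = 53.24

53.24 dB


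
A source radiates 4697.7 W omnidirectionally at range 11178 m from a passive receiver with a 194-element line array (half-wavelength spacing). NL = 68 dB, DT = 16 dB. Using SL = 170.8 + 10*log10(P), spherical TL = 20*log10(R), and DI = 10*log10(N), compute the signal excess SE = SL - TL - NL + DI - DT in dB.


65.43 dB


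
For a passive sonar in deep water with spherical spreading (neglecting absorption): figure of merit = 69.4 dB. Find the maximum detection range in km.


At max range FOM = TL, so 20*log10(R) = 69.4
R = 10^(69.4/20) = 2951.21 m = 2.95 km

2.95 km


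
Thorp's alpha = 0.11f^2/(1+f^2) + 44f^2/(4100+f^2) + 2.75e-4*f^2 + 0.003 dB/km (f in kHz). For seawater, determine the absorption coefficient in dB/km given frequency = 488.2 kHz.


f^2 = 238339.24
alpha = 0.11*238339.24/(1+238339.24) + 44*238339.24/(4100+238339.24) + 2.75e-4*238339.24 + 0.003 = 108.912

108.912 dB/km


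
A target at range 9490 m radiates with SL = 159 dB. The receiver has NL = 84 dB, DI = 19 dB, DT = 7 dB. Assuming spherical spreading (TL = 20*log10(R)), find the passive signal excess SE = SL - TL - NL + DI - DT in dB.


Step 1: TL = 20*log10(9490) = 79.55 dB
Step 2: SE = 159 - 79.55 - 84 + 19 - 7 = 7.45

7.45 dB


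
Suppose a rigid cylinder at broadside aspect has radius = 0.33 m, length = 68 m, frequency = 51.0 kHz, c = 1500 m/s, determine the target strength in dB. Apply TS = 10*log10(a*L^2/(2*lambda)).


lambda = 1500/51000 = 0.02941 m
TS = 10*log10(0.33*68^2/(2*0.02941)) = 44.14

44.14 dB


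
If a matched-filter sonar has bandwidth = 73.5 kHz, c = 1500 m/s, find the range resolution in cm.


dR = c/(2*BW) = 1500 / (2 * 73.5e3) = 0.0102 m = 1.02 cm

1.02 cm


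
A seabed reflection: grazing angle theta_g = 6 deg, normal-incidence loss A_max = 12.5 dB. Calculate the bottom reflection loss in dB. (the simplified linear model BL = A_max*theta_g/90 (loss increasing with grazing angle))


BL = A_max * theta_g / 90 = 12.5 * 6 / 90 = 0.83

0.83 dB


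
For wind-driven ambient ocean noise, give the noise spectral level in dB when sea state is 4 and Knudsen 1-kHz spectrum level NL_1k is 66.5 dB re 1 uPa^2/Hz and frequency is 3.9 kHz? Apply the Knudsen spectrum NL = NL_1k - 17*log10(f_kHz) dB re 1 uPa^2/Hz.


NL = NL_1k - 17*log10(f_kHz) = 66.5 - 17*log10(3.9) = 66.5 - (10.05) = 56.45

56.45 dB


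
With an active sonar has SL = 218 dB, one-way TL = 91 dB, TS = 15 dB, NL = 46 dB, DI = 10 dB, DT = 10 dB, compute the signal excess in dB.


SE = SL - 2*TL + TS - NL + DI - DT = 218 - 2*91 + (15) - 46 + 10 - 10 = 5

5 dB


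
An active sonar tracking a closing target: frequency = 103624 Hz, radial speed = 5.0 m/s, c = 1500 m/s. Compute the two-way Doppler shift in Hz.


fd = 2*f*v/c = 2 * 103624 * 5.0 / 1500 = 690.83

690.83 Hz


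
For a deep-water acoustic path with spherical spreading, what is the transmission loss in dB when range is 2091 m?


TL = 20*log10(2091) = 66.41

66.41 dB


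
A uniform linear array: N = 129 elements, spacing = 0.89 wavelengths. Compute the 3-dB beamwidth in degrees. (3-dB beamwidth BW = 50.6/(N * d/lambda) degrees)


BW = 50.6 / (129 * 0.89) = 50.6 / 114.81 = 0.44

0.44 deg


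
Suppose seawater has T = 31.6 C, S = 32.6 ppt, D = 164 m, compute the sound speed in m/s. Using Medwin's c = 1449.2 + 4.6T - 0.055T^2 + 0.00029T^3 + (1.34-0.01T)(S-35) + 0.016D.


1548.96 m/s


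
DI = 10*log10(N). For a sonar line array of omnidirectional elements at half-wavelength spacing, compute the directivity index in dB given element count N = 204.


23.1 dB


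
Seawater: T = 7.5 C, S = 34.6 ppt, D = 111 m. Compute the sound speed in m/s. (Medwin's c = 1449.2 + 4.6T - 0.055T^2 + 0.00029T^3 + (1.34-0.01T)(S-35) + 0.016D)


1482.0 m/s


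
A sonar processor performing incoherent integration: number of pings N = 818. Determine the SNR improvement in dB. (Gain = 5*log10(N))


14.56 dB
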